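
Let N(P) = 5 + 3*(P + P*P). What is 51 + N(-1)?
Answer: 56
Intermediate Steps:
N(P) = 5 + 3*P + 3*P**2 (N(P) = 5 + 3*(P + P**2) = 5 + (3*P + 3*P**2) = 5 + 3*P + 3*P**2)
51 + N(-1) = 51 + (5 + 3*(-1) + 3*(-1)**2) = 51 + (5 - 3 + 3*1) = 51 + (5 - 3 + 3) = 51 + 5 = 56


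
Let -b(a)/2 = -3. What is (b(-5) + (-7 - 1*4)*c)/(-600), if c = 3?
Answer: 9/200 ≈ 0.045000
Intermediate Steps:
b(a) = 6 (b(a) = -2*(-3) = 6)
(b(-5) + (-7 - 1*4)*c)/(-600) = (6 + (-7 - 1*4)*3)/(-600) = (6 + (-7 - 4)*3)*(-1/600) = (6 - 11*3)*(-1/600) = (6 - 33)*(-1/600) = -27*(-1/600) = 9/200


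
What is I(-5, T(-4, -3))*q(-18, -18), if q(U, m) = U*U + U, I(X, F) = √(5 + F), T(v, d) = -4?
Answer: 306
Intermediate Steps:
q(U, m) = U + U² (q(U, m) = U² + U = U + U²)
I(-5, T(-4, -3))*q(-18, -18) = √(5 - 4)*(-18*(1 - 18)) = √1*(-18*(-17)) = 1*306 = 306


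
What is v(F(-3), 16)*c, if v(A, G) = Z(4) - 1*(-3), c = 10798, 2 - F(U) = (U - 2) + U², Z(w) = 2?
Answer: 53990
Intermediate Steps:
F(U) = 4 - U - U² (F(U) = 2 - ((U - 2) + U²) = 2 - ((-2 + U) + U²) = 2 - (-2 + U + U²) = 2 + (2 - U - U²) = 4 - U - U²)
v(A, G) = 5 (v(A, G) = 2 - 1*(-3) = 2 + 3 = 5)
v(F(-3), 16)*c = 5*10798 = 53990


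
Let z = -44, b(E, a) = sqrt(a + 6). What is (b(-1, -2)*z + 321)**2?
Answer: 54289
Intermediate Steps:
b(E, a) = sqrt(6 + a)
(b(-1, -2)*z + 321)**2 = (sqrt(6 - 2)*(-44) + 321)**2 = (sqrt(4)*(-44) + 321)**2 = (2*(-44) + 321)**2 = (-88 + 321)**2 = 233**2 = 54289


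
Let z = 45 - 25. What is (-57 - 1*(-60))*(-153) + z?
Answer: -439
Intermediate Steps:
z = 20
(-57 - 1*(-60))*(-153) + z = (-57 - 1*(-60))*(-153) + 20 = (-57 + 60)*(-153) + 20 = 3*(-153) + 20 = -459 + 20 = -439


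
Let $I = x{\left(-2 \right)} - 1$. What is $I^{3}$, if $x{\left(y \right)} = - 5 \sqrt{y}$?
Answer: $149 + 235 i \sqrt{2} \approx 149.0 + 332.34 i$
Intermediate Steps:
$I = -1 - 5 i \sqrt{2}$ ($I = - 5 \sqrt{-2} - 1 = - 5 i \sqrt{2} - 1 = -1 - 5 i \sqrt{2} \approx -1.0 - 7.0711 i$)
$I^{3} = \left(-1 - 5 i \sqrt{2}\right)^{3}$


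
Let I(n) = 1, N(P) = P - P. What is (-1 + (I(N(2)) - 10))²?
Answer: 100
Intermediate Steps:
N(P) = 0
(-1 + (I(N(2)) - 10))² = (-1 + (1 - 10))² = (-1 - 9)² = (-10)² = 100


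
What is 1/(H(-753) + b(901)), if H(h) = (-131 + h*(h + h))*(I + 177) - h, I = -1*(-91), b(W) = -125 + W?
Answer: 1/303883245 ≈ 3.2907e-9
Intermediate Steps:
I = 91
H(h) = -35108 - h + 536*h² (H(h) = (-131 + h*(h + h))*(91 + 177) - h = (-131 + h*(2*h))*268 - h = (-131 + 2*h²)*268 - h = (-35108 + 536*h²) - h = -35108 - h + 536*h²)
1/(H(-753) + b(901)) = 1/((-35108 - 1*(-753) + 536*(-753)²) + (-125 + 901)) = 1/((-35108 + 753 + 536*567009) + 776) = 1/((-35108 + 753 + 303916824) + 776) = 1/(303882469 + 776) = 1/303883245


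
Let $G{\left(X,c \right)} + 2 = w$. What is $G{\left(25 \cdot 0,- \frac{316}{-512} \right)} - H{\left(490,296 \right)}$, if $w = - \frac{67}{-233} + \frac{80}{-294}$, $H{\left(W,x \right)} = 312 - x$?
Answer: $- \frac{615989}{34251} \approx -17.985$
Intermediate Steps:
$w = \frac{529}{34251}$ ($w = \left(-67\right) \left(- \frac{1}{233}\right) + 80 \left(- \frac{1}{294}\right) = \frac{67}{233} - \frac{40}{147} = \frac{529}{34251} \approx 0.015445$)
$G{\left(X,c \right)} = - \frac{67973}{34251}$ ($G{\left(X,c \right)} = -2 + \frac{529}{34251} = - \frac{67973}{34251}$)
$G{\left(25 \cdot 0,- \frac{316}{-512} \right)} - H{\left(490,296 \right)} = - \frac{67973}{34251} - \left(312 - 296\right) = - \frac{67973}{34251} - 16 = - \frac{615989}{34251}$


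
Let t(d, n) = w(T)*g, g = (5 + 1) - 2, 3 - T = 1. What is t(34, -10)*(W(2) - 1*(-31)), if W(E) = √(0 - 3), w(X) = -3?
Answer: -372 - 12*I*√3 ≈ -372.0 - 20.785*I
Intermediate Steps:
T = 2 (T = 3 - 1*1 = 3 - 1 = 2)
W(E) = I*√3 (W(E) = √(-3) = I*√3)
g = 4 (g = 6 - 2 = 4)
t(d, n) = -12 (t(d, n) = -3*4 = -12)
t(34, -10)*(W(2) - 1*(-31)) = -12*(I*√3 - 1*(-31)) = -12*(I*√3 + 31) = -12*(31 + I*√3) = -372 - 12*I*√3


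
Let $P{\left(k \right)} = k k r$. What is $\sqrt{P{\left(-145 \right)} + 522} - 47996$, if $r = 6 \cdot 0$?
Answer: $-47996 + 3 \sqrt{58} \approx -47973.0$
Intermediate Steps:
$r = 0$
$P{\left(k \right)} = 0$ ($P{\left(k \right)} = k k 0 = k^{2} \cdot 0 = 0$)
$\sqrt{P{\left(-145 \right)} + 522} - 47996 = \sqrt{0 + 522} - 47996 = \sqrt{522} - 47996 = 3 \sqrt{58} - 47996 = -47996 + 3 \sqrt{58}$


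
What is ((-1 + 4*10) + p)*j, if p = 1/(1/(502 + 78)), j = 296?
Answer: 183224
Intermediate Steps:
p = 580 (p = 1/(1/580) = 580)
((-1 + 4*10) + p)*j = ((-1 + 4*10) + 580)*296 = ((-1 + 40) + 580)*296 = (39 + 580)*296 = 619*296 = 183224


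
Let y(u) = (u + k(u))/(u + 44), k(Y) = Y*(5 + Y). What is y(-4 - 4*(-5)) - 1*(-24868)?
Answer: 373108/15 ≈ 24874.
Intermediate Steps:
y(u) = (u + u*(5 + u))/(44 + u) (y(u) = (u + u*(5 + u))/(u + 44) = (u + u*(5 + u))/(44 + u))
y(-4 - 4*(-5)) - 1*(-24868) = (-4 - 4*(-5))*(6 + (-4 - 4*(-5)))/(44 + (-4 - 4*(-5))) - 1*(-24868) = (-4 + 20)*(6 + (-4 + 20))/(44 + (-4 + 20)) + 24868 = 16*(6 + 16)/(44 + 16) + 24868 = 16*22/60 + 24868 = 16*(1/60)*22 + 24868 = 88/15 + 24868 = 373108/15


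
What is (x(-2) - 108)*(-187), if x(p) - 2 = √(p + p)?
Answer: 19822 - 374*I ≈ 19822.0 - 374.0*I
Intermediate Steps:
x(p) = 2 + √2*√p (x(p) = 2 + √(p + p) = 2 + √(2*p) = 2 + √2*√p)
(x(-2) - 108)*(-187) = ((2 + √2*√(-2)) - 108)*(-187) = ((2 + √2*(I*√2)) - 108)*(-187) = ((2 + 2*I) - 108)*(-187) = (-106 + 2*I)*(-187) = 19822 - 374*I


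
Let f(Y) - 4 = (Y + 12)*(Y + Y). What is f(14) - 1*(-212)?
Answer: 944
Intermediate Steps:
f(Y) = 4 + 2*Y*(12 + Y) (f(Y) = 4 + (Y + 12)*(Y + Y) = 4 + (12 + Y)*(2*Y) = 4 + 2*Y*(12 + Y))
f(14) - 1*(-212) = (4 + 2*14² + 24*14) - 1*(-212) = (4 + 2*196 + 336) + 212 = (4 + 392 + 336) + 212 = 732 + 212 = 944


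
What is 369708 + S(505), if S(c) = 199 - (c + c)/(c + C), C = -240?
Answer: 19604869/53 ≈ 3.6990e+5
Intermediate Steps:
S(c) = 199 - 2*c/(-240 + c) (S(c) = 199 - (c + c)/(c - 240) = 199 - 2*c/(-240 + c))
369708 + S(505) = 369708 + (-47760 + 197*505)/(-240 + 505) = 369708 + (-47760 + 99485)/265 = 369708 + (1/265)*51725 = 369708 + 10345/53 = 19604869/53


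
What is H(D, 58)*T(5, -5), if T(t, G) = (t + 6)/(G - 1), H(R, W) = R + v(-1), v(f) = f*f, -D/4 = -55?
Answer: -2431/6 ≈ -405.17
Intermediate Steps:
D = 220 (D = -4*(-55) = 220)
v(f) = f**2
H(R, W) = 1 + R (H(R, W) = R + (-1)**2 = R + 1 = 1 + R)
T(t, G) = (6 + t)/(-1 + G)
H(D, 58)*T(5, -5) = (1 + 220)*((6 + 5)/(-1 - 5)) = 221*(11/(-6)) = 221*(-1/6*11) = 221*(-11/6) = -2431/6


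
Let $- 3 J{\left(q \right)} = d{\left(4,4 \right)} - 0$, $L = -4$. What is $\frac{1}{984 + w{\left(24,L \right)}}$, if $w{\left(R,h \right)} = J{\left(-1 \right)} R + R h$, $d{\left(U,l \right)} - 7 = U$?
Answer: $\frac{1}{800} \approx 0.00125$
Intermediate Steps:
$d{\left(U,l \right)} = 7 + U$
$J{\left(q \right)} = - \frac{11}{3}$ ($J{\left(q \right)} = - \frac{\left(7 + 4\right) - 0}{3} = - \frac{11 + 0}{3} = \left(- \frac{1}{3}\right) 11 = - \frac{11}{3}$)
$w{\left(R,h \right)} = - \frac{11 R}{3} + R h$
$\frac{1}{984 + w{\left(24,L \right)}} = \frac{1}{984 + \frac{1}{3} \cdot 24 \left(-11 + 3 \left(-4\right)\right)} = \frac{1}{984 + \frac{1}{3} \cdot 24 \left(-11 - 12\right)} = \frac{1}{984 + \frac{1}{3} \cdot 24 \left(-23\right)} = \frac{1}{984 - 184} = \frac{1}{800}$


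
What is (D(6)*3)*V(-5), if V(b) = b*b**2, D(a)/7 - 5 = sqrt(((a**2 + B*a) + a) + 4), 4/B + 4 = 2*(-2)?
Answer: -13125 - 2625*sqrt(43) ≈ -30338.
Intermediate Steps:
B = -1/2 (B = 4/(-4 + 2*(-2)) = 4/(-4 - 4) = 4/(-8) = 4*(-1/8) = -1/2 ≈ -0.50000)
D(a) = 35 + 7*sqrt(4 + a**2 + a/2) (D(a) = 35 + 7*sqrt(((a**2 - a/2) + a) + 4) = 35 + 7*sqrt((a**2 + a/2) + 4) = 35 + 7*sqrt(4 + a**2 + a/2))
V(b) = b**3
(D(6)*3)*V(-5) = ((35 + 7*sqrt(16 + 2*6 + 4*6**2)/2)*3)*(-5)**3 = ((35 + 7*sqrt(16 + 12 + 4*36)/2)*3)*(-125) = ((35 + 7*sqrt(16 + 12 + 144)/2)*3)*(-125) = ((35 + 7*sqrt(172)/2)*3)*(-125) = ((35 + 7*(2*sqrt(43))/2)*3)*(-125) = ((35 + 7*sqrt(43))*3)*(-125) = (105 + 21*sqrt(43))*(-125) = -13125 - 2625*sqrt(43)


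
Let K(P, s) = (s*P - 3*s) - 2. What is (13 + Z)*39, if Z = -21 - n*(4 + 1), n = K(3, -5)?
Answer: 78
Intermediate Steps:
K(P, s) = -2 - 3*s + P*s (K(P, s) = (P*s - 3*s) - 2 = (-3*s + P*s) - 2 = -2 - 3*s + P*s)
n = -2 (n = -2 - 3*(-5) + 3*(-5) = -2 + 15 - 15 = -2)
Z = -11 (Z = -21 - (-2)*(4 + 1) = -21 - (-2)*5 = -21 - 1*(-10) = -21 + 10 = -11)
(13 + Z)*39 = (13 - 11)*39 = 2*39 = 78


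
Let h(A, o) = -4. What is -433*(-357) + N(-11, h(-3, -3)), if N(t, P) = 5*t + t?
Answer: 154515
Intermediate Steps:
N(t, P) = 6*t
-433*(-357) + N(-11, h(-3, -3)) = -433*(-357) + 6*(-11) = 154581 - 66 = 154515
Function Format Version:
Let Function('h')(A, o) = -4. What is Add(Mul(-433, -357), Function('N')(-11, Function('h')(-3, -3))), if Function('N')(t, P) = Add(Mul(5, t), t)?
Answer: 154515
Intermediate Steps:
Function('N')(t, P) = Mul(6, t)
Add(Mul(-433, -357), Function('N')(-11, Function('h')(-3, -3))) = Add(Mul(-433, -357), Mul(6, -11)) = Add(154581, -66) = 154515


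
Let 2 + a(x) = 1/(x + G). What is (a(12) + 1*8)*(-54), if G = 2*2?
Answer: -2619/8 ≈ -327.38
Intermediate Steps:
G = 4
a(x) = -2 + 1/(4 + x) (a(x) = -2 + 1/(x + 4) = -2 + 1/(4 + x))
(a(12) + 1*8)*(-54) = ((-7 - 2*12)/(4 + 12) + 1*8)*(-54) = ((-7 - 24)/16 + 8)*(-54) = ((1/16)*(-31) + 8)*(-54) = (-31/16 + 8)*(-54) = (97/16)*(-54) = -2619/8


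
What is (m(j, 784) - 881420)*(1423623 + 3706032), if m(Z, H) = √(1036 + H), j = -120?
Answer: -4521380510100 + 10259310*√455 ≈ -4.5212e+12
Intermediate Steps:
(m(j, 784) - 881420)*(1423623 + 3706032) = (√(1036 + 784) - 881420)*(1423623 + 3706032) = (√1820 - 881420)*5129655 = (2*√455 - 881420)*5129655 = (-881420 + 2*√455)*5129655 = -4521380510100 + 10259310*√455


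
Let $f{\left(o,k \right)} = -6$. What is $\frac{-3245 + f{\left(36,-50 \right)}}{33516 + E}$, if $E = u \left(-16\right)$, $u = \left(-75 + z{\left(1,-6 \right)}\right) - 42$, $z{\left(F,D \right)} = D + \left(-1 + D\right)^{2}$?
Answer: $- \frac{3251}{34700} \approx -0.093689$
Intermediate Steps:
$u = -74$ ($u = \left(-75 - \left(6 - \left(-1 - 6\right)^{2}\right)\right) - 42 = \left(-75 - \left(6 - \left(-7\right)^{2}\right)\right) - 42 = \left(-75 + \left(-6 + 49\right)\right) - 42 = \left(-75 + 43\right) - 42 = -32 - 42 = -74$)
$E = 1184$ ($E = \left(-74\right) \left(-16\right) = 1184$)
$\frac{-3245 + f{\left(36,-50 \right)}}{33516 + E} = \frac{-3245 - 6}{33516 + 1184} = - \frac{3251}{34700}$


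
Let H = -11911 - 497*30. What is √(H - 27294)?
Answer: I*√54115 ≈ 232.63*I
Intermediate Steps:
H = -26821 (H = -11911 - 1*14910 = -11911 - 14910 = -26821)
√(H - 27294) = √(-26821 - 27294) = √(-54115) = I*√54115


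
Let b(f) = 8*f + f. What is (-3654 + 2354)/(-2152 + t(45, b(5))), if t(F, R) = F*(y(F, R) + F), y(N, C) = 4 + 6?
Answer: -1300/323 ≈ -4.0248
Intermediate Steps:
y(N, C) = 10
b(f) = 9*f
t(F, R) = F*(10 + F)
(-3654 + 2354)/(-2152 + t(45, b(5))) = (-3654 + 2354)/(-2152 + 45*(10 + 45)) = -1300/(-2152 + 45*55) = -1300/(-2152 + 2475) = -1300/323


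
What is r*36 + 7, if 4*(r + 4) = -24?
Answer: -353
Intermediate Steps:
r = -10 (r = -4 + (1/4)*(-24) = -4 - 6 = -10)
r*36 + 7 = -10*36 + 7 = -360 + 7 = -353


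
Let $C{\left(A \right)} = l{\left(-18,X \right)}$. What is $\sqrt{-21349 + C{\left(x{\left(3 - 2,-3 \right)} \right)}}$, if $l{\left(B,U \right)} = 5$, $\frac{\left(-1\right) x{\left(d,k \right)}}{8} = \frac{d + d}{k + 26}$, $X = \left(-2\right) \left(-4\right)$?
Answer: $4 i \sqrt{1334} \approx 146.1 i$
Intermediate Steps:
$X = 8$
$x{\left(d,k \right)} = - \frac{16 d}{26 + k}$ ($x{\left(d,k \right)} = - 8 \frac{d + d}{k + 26} = - 8 \frac{2 d}{26 + k} = - \frac{16 d}{26 + k}$)
$C{\left(A \right)} = 5$
$\sqrt{-21349 + C{\left(x{\left(3 - 2,-3 \right)} \right)}} = \sqrt{-21349 + 5} = \sqrt{-21344} = 4 i \sqrt{1334}$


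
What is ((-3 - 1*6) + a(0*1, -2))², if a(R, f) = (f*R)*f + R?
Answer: 81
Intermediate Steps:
a(R, f) = R + R*f² (a(R, f) = (R*f)*f + R = R*f² + R = R + R*f²)
((-3 - 1*6) + a(0*1, -2))² = ((-3 - 1*6) + (0*1)*(1 + (-2)²))² = ((-3 - 6) + 0*(1 + 4))² = (-9 + 0*5)² = (-9 + 0)² = (-9)² = 81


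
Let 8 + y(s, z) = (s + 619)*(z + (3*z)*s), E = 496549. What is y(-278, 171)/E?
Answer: -48573071/496549 ≈ -97.821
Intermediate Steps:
y(s, z) = -8 + (619 + s)*(z + 3*s*z) (y(s, z) = -8 + (s + 619)*(z + (3*z)*s) = -8 + (619 + s)*(z + 3*s*z))
y(-278, 171)/E = (-8 + 619*171 + 3*171*(-278)**2 + 1858*(-278)*171)/496549 = (-8 + 105849 + 3*171*77284 - 88325604)*(1/496549) = (-8 + 105849 + 39646692 - 88325604)*(1/496549) = -48573071*1/496549 = -48573071/496549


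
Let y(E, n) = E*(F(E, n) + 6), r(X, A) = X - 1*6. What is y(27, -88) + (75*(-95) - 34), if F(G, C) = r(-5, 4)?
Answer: -7294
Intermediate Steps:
r(X, A) = -6 + X (r(X, A) = X - 6 = -6 + X)
F(G, C) = -11 (F(G, C) = -6 - 5 = -11)
y(E, n) = -5*E (y(E, n) = E*(-11 + 6) = E*(-5) = -5*E)
y(27, -88) + (75*(-95) - 34) = -5*27 + (75*(-95) - 34) = -135 + (-7125 - 34) = -135 - 7159 = -7294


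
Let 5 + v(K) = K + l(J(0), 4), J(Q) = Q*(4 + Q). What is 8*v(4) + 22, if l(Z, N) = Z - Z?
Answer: 14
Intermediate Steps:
l(Z, N) = 0
v(K) = -5 + K (v(K) = -5 + (K + 0) = -5 + K)
8*v(4) + 22 = 8*(-5 + 4) + 22 = 8*(-1) + 22 = -8 + 22 = 14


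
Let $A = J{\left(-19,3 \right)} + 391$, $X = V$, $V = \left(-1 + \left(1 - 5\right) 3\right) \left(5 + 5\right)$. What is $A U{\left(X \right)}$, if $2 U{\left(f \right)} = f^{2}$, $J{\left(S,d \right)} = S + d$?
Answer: $3168750$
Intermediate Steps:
$V = -130$ ($V = \left(-1 - 12\right) 10 = \left(-13\right) 10 = -130$)
$X = -130$
$A = 375$ ($A = \left(-19 + 3\right) + 391 = -16 + 391 = 375$)
$U{\left(f \right)} = \frac{f^{2}}{2}$
$A U{\left(X \right)} = 375 \frac{\left(-130\right)^{2}}{2} = 375 \cdot \frac{1}{2} \cdot 16900 = 375 \cdot 8450 = 3168750$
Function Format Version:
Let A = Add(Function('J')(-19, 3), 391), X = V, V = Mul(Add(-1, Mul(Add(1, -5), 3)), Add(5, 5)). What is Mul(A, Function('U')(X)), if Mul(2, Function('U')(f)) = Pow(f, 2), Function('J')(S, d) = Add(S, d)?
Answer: 3168750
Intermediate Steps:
V = -130 (V = Mul(Add(-1, Mul(-4, 3)), 10) = Mul(Add(-1, -12), 10) = Mul(-13, 10) = -130)
X = -130
A = 375 (A = Add(Add(-19, 3), 391) = Add(-16, 391) = 375)
Function('U')(f) = Mul(Rational(1, 2), Pow(f, 2))
Mul(A, Function('U')(X)) = Mul(375, Mul(Rational(1, 2), Pow(-130, 2))) = Mul(375, Mul(Rational(1, 2), 16900)) = Mul(375, 8450) = 3168750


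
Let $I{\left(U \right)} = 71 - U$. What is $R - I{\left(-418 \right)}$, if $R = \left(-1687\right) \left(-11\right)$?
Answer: $18068$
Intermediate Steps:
$R = 18557$
$R - I{\left(-418 \right)} = 18557 - \left(71 - -418\right) = 18557 - \left(71 + 418\right) = 18557 - 489 = 18068$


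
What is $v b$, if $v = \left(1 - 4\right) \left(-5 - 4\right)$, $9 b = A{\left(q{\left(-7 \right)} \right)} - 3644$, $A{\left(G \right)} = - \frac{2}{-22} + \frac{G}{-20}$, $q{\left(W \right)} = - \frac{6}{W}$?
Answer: $- \frac{8417529}{770} \approx -10932.0$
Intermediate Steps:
$A{\left(G \right)} = \frac{1}{11} - \frac{G}{20}$ ($A{\left(G \right)} = \left(-2\right) \left(- \frac{1}{22}\right) + G \left(- \frac{1}{20}\right) = \frac{1}{11} - \frac{G}{20}$)
$b = - \frac{935281}{2310}$ ($b = \frac{\left(\frac{1}{11} - \frac{\left(-6\right) \frac{1}{-7}}{20}\right) - 3644}{9} = \frac{\left(\frac{1}{11} - \frac{\left(-6\right) \left(- \frac{1}{7}\right)}{20}\right) - 3644}{9} = \frac{\left(\frac{1}{11} - \frac{3}{70}\right) - 3644}{9} = \frac{\frac{37}{770} - 3644}{9} = \frac{1}{9} \left(- \frac{2805843}{770}\right) = - \frac{935281}{2310} \approx -404.88$)
$v = 27$ ($v = \left(-3\right) \left(-9\right) = 27$)
$v b = 27 \left(- \frac{935281}{2310}\right) = - \frac{8417529}{770}$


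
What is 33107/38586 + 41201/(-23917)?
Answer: -797961667/922861362 ≈ -0.86466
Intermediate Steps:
33107/38586 + 41201/(-23917) = 33107*(1/38586) + 41201*(-1/23917) = 33107/38586 - 41201/23917 = -797961667/922861362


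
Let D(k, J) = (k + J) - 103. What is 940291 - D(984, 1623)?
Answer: 937787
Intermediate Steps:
D(k, J) = -103 + J + k (D(k, J) = (J + k) - 103 = -103 + J + k)
940291 - D(984, 1623) = 940291 - (-103 + 1623 + 984) = 940291 - 1*2504 = 940291 - 2504 = 937787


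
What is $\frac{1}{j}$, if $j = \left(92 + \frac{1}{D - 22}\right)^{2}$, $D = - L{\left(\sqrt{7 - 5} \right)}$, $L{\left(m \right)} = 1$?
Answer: $\frac{529}{4473225} \approx 0.00011826$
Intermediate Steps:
$D = -1$ ($D = \left(-1\right) 1 = -1$)
$j = \frac{4473225}{529}$ ($j = \left(92 + \frac{1}{-1 - 22}\right)^{2} = \left(92 + \frac{1}{-23}\right)^{2} = \left(92 - \frac{1}{23}\right)^{2} = \left(\frac{2115}{23}\right)^{2} = \frac{4473225}{529} \approx 8456.0$)
$\frac{1}{j} = \frac{1}{\frac{4473225}{529}} = \frac{529}{4473225}$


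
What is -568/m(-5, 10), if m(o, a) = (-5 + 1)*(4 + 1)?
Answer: 142/5 ≈ 28.400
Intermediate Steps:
m(o, a) = -20 (m(o, a) = -4*5 = -20)
-568/m(-5, 10) = -568/(-20) = -568*(-1/20) = 142/5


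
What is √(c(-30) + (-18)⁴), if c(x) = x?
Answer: √104946 ≈ 323.95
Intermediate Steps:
√(c(-30) + (-18)⁴) = √(-30 + (-18)⁴) = √(-30 + 104976) = √104946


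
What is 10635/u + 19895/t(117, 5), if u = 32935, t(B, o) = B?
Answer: 131297224/770679 ≈ 170.37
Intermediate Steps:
10635/u + 19895/t(117, 5) = 10635/32935 + 19895/117 = 10635*(1/32935) + 19895*(1/117) = 2127/6587 + 19895/117 = 131297224/770679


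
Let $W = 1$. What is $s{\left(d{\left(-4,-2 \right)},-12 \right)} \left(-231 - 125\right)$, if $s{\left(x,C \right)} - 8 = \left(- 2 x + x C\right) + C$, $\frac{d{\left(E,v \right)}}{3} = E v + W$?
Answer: $135992$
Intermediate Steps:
$d{\left(E,v \right)} = 3 + 3 E v$ ($d{\left(E,v \right)} = 3 \left(E v + 1\right) = 3 \left(1 + E v\right) = 3 + 3 E v$)
$s{\left(x,C \right)} = 8 + C - 2 x + C x$ ($s{\left(x,C \right)} = 8 + \left(\left(- 2 x + x C\right) + C\right) = 8 + \left(\left(- 2 x + C x\right) + C\right) = 8 + \left(C - 2 x + C x\right) = 8 + C - 2 x + C x$)
$s{\left(d{\left(-4,-2 \right)},-12 \right)} \left(-231 - 125\right) = \left(8 - 12 - 2 \left(3 + 3 \left(-4\right) \left(-2\right)\right) - 12 \left(3 + 3 \left(-4\right) \left(-2\right)\right)\right) \left(-231 - 125\right) = \left(8 - 12 - 2 \left(3 + 24\right) - 12 \left(3 + 24\right)\right) \left(-231 - 125\right) = \left(8 - 12 - 54 - 324\right) \left(-356\right) = \left(-382\right) \left(-356\right) = 135992$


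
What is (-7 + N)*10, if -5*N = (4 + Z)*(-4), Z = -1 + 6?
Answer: 2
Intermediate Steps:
Z = 5
N = 36/5 (N = -(4 + 5)*(-4)/5 = -9*(-4)/5 = -⅕*(-36) = 36/5 ≈ 7.2000)
(-7 + N)*10 = (-7 + 36/5)*10 = (⅕)*10 = 2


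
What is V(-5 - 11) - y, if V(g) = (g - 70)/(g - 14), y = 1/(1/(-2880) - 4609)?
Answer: 570821803/199108815 ≈ 2.8669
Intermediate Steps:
y = -2880/13273921 (y = 1/(-1/2880 - 4609) = 1/(-13273921/2880) = -2880/13273921 ≈ -0.00021697)
V(g) = (-70 + g)/(-14 + g)
V(-5 - 11) - y = (-70 + (-5 - 11))/(-14 + (-5 - 11)) - 1*(-2880/13273921) = (-70 - 16)/(-14 - 16) + 2880/13273921 = -86/(-30) + 2880/13273921 = -1/30*(-86) + 2880/13273921 = 43/15 + 2880/13273921 = 570821803/199108815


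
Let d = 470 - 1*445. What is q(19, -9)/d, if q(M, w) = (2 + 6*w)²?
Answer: 2704/25 ≈ 108.16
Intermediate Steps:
d = 25 (d = 470 - 445 = 25)
q(19, -9)/d = (4*(1 + 3*(-9))²)/25 = (4*(1 - 27)²)*(1/25) = (4*(-26)²)*(1/25) = (4*676)*(1/25) = 2704*(1/25) = 2704/25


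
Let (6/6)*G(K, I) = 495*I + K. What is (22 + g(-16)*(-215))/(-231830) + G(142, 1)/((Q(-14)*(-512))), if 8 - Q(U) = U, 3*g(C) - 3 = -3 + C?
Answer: -241259357/3916999680 ≈ -0.061593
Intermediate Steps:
g(C) = C/3 (g(C) = 1 + (-3 + C)/3 = 1 + (-1 + C/3) = C/3)
Q(U) = 8 - U
G(K, I) = K + 495*I (G(K, I) = 495*I + K = K + 495*I)
(22 + g(-16)*(-215))/(-231830) + G(142, 1)/((Q(-14)*(-512))) = (22 + ((1/3)*(-16))*(-215))/(-231830) + (142 + 495*1)/(((8 - 1*(-14))*(-512))) = (22 - 16/3*(-215))*(-1/231830) + (142 + 495)/(((8 + 14)*(-512))) = (22 + 3440/3)*(-1/231830) + 637/((22*(-512))) = (3506/3)*(-1/231830) + 637/(-11264) = -1753/347745 + 637*(-1/11264) = -1753/347745 - 637/11264 = -241259357/3916999680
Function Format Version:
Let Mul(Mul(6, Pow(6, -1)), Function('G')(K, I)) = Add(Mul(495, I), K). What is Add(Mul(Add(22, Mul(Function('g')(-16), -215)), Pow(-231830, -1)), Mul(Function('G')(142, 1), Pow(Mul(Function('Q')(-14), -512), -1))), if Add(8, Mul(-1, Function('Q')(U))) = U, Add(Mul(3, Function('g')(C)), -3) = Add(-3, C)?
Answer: Rational(-241259357, 3916999680) ≈ -0.061593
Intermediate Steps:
Function('g')(C) = Mul(Rational(1, 3), C) (Function('g')(C) = Add(1, Mul(Rational(1, 3), Add(-3, C))) = Add(1, Add(-1, Mul(Rational(1, 3), C))) = Mul(Rational(1, 3), C))
Function('Q')(U) = Add(8, Mul(-1, U))
Function('G')(K, I) = Add(K, Mul(495, I)) (Function('G')(K, I) = Add(Mul(495, I), K) = Add(K, Mul(495, I)))
Add(Mul(Add(22, Mul(Function('g')(-16), -215)), Pow(-231830, -1)), Mul(Function('G')(142, 1), Pow(Mul(Function('Q')(-14), -512), -1))) = Add(Mul(Add(22, Mul(Mul(Rational(1, 3), -16), -215)), Pow(-231830, -1)), Mul(Add(142, Mul(495, 1)), Pow(Mul(Add(8, Mul(-1, -14)), -512), -1))) = Add(Mul(Add(22, Mul(Rational(-16, 3), -215)), Rational(-1, 231830)), Mul(Add(142, 495), Pow(Mul(Add(8, 14), -512), -1))) = Add(Mul(Add(22, Rational(3440, 3)), Rational(-1, 231830)), Mul(637, Pow(Mul(22, -512), -1))) = Add(Mul(Rational(3506, 3), Rational(-1, 231830)), Mul(637, Pow(-11264, -1))) = Add(Rational(-1753, 347745), Mul(637, Rational(-1, 11264))) = Add(Rational(-1753, 347745), Rational(-637, 11264)) = Rational(-241259357, 3916999680)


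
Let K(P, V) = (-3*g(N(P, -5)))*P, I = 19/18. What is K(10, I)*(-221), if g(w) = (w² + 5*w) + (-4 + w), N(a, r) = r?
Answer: -59670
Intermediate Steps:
g(w) = -4 + w² + 6*w
I = 19/18 (I = 19*(1/18) = 19/18 ≈ 1.0556)
K(P, V) = 27*P (K(P, V) = (-3*(-4 + (-5)² + 6*(-5)))*P = (-3*(-4 + 25 - 30))*P = (-3*(-9))*P = 27*P)
K(10, I)*(-221) = (27*10)*(-221) = 270*(-221) = -59670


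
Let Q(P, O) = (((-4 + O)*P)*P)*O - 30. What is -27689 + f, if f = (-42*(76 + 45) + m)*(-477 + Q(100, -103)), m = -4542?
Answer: -1060656188321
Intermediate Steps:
Q(P, O) = -30 + O*P**2*(-4 + O) (Q(P, O) = ((P*(-4 + O))*P)*O - 30 = (P**2*(-4 + O))*O - 30 = O*P**2*(-4 + O) - 30 = -30 + O*P**2*(-4 + O))
f = -1060656160632 (f = (-42*(76 + 45) - 4542)*(-477 + (-30 + (-103)**2*100**2 - 4*(-103)*100**2)) = (-42*121 - 4542)*(-477 + (-30 + 10609*10000 - 4*(-103)*10000)) = (-5082 - 4542)*(-477 + (-30 + 106090000 + 4120000)) = -9624*(-477 + 110209970) = -9624*110209493 = -1060656160632)
-27689 + f = -27689 - 1060656160632 = -1060656188321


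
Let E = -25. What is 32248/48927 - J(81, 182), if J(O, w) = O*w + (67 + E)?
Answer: -723304520/48927 ≈ -14783.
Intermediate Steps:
J(O, w) = 42 + O*w (J(O, w) = O*w + (67 - 25) = O*w + 42 = 42 + O*w)
32248/48927 - J(81, 182) = 32248/48927 - (42 + 81*182) = 32248*(1/48927) - (42 + 14742) = 32248/48927 - 1*14784 = 32248/48927 - 14784 = -723304520/48927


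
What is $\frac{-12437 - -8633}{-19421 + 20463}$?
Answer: $- \frac{1902}{521} \approx -3.6507$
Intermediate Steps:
$\frac{-12437 - -8633}{-19421 + 20463} = \frac{-12437 + \left(-1332 + 9965\right)}{1042} = \left(-12437 + 8633\right) \frac{1}{1042} = \left(-3804\right) \frac{1}{1042} = - \frac{1902}{521}$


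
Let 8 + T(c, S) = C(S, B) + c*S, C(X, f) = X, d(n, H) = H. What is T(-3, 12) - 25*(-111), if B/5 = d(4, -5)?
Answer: 2743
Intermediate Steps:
B = -25 (B = 5*(-5) = -25)
T(c, S) = -8 + S + S*c (T(c, S) = -8 + (S + c*S) = -8 + (S + S*c) = -8 + S + S*c)
T(-3, 12) - 25*(-111) = (-8 + 12 + 12*(-3)) - 25*(-111) = (-8 + 12 - 36) + 2775 = -32 + 2775 = 2743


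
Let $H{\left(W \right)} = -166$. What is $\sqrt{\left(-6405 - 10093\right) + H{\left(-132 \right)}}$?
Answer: $2 i \sqrt{4166} \approx 129.09 i$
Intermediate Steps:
$\sqrt{\left(-6405 - 10093\right) + H{\left(-132 \right)}} = \sqrt{\left(-6405 - 10093\right) - 166} = \sqrt{-16498 - 166} = \sqrt{-16664} = 2 i \sqrt{4166}$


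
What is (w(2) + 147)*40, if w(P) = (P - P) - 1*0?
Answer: 5880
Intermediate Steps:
w(P) = 0 (w(P) = 0 + 0 = 0)
(w(2) + 147)*40 = (0 + 147)*40 = 147*40 = 5880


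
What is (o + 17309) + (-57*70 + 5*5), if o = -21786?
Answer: -8442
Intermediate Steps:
(o + 17309) + (-57*70 + 5*5) = (-21786 + 17309) + (-57*70 + 5*5) = -4477 + (-3990 + 25) = -4477 - 3965 = -8442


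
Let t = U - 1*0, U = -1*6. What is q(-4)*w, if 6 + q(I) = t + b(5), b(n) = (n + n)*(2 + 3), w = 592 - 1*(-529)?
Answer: 42598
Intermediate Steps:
U = -6
t = -6 (t = -6 - 1*0 = -6 + 0 = -6)
w = 1121 (w = 592 + 529 = 1121)
b(n) = 10*n (b(n) = (2*n)*5 = 10*n)
q(I) = 38 (q(I) = -6 + (-6 + 10*5) = -6 + (-6 + 50) = -6 + 44 = 38)
q(-4)*w = 38*1121 = 42598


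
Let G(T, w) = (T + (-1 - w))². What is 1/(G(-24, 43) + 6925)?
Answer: 1/11549 ≈ 8.6588e-5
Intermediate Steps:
G(T, w) = (-1 + T - w)²
1/(G(-24, 43) + 6925) = 1/((1 + 43 - 1*(-24))² + 6925) = 1/((1 + 43 + 24)² + 6925) = 1/(68² + 6925) = 1/(4624 + 6925) = 1/11549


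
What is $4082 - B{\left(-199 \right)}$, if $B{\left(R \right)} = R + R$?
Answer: $4480$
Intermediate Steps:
$B{\left(R \right)} = 2 R$
$4082 - B{\left(-199 \right)} = 4082 - 2 \left(-199\right) = 4082 - -398 = 4082 + 398 = 4480$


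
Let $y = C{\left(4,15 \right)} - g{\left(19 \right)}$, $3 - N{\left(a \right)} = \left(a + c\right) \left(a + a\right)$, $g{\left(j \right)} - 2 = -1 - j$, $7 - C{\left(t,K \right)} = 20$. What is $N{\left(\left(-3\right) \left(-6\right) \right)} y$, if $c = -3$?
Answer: $-2685$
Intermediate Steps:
$C{\left(t,K \right)} = -13$ ($C{\left(t,K \right)} = 7 - 20 = -13$)
$g{\left(j \right)} = 1 - j$ ($g{\left(j \right)} = 2 - \left(1 + j\right) = 1 - j$)
$N{\left(a \right)} = 3 - 2 a \left(-3 + a\right)$ ($N{\left(a \right)} = 3 - \left(a - 3\right) \left(a + a\right) = 3 - \left(-3 + a\right) 2 a = 3 - 2 a \left(-3 + a\right)$)
$y = 5$ ($y = -13 - \left(1 - 19\right) = -13 - -18 = -13 + 18 = 5$)
$N{\left(\left(-3\right) \left(-6\right) \right)} y = \left(3 - 2 \left(\left(-3\right) \left(-6\right)\right)^{2} + 6 \left(\left(-3\right) \left(-6\right)\right)\right) 5 = \left(3 - 2 \cdot 18^{2} + 6 \cdot 18\right) 5 = \left(3 - 648 + 108\right) 5 = \left(-537\right) 5 = -2685$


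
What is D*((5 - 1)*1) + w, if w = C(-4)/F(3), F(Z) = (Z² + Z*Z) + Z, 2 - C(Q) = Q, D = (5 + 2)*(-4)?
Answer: -782/7 ≈ -111.71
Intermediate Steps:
D = -28 (D = 7*(-4) = -28)
C(Q) = 2 - Q
F(Z) = Z + 2*Z² (F(Z) = (Z² + Z²) + Z = 2*Z² + Z = Z + 2*Z²)
w = 2/7 (w = (2 - 1*(-4))/((3*(1 + 2*3))) = (2 + 4)/((3*(1 + 6))) = 6/((3*7)) = 6/21 = 6*(1/21) = 2/7 ≈ 0.28571)
D*((5 - 1)*1) + w = -28*(5 - 1) + 2/7 = -112 + 2/7 = -782/7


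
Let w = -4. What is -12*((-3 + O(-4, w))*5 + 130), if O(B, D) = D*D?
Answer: -2340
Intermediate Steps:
O(B, D) = D²
-12*((-3 + O(-4, w))*5 + 130) = -12*((-3 + (-4)²)*5 + 130) = -12*((-3 + 16)*5 + 130) = -12*(13*5 + 130) = -12*(65 + 130) = -12*195 = -2340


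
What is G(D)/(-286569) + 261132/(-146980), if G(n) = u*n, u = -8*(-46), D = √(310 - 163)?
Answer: -65283/36745 - 2576*√3/286569 ≈ -1.7922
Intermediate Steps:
D = 7*√3 (D = √147 = 7*√3 ≈ 12.124)
u = 368
G(n) = 368*n
G(D)/(-286569) + 261132/(-146980) = (368*(7*√3))/(-286569) + 261132/(-146980) = (2576*√3)*(-1/286569) + 261132*(-1/146980) = -2576*√3/286569 - 65283/36745 = -65283/36745 - 2576*√3/286569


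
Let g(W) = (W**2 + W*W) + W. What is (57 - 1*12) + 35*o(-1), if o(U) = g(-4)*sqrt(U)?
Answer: 45 + 980*I ≈ 45.0 + 980.0*I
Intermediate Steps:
g(W) = W + 2*W**2 (g(W) = (W**2 + W**2) + W = 2*W**2 + W = W + 2*W**2)
o(U) = 28*sqrt(U) (o(U) = (-4*(1 + 2*(-4)))*sqrt(U) = (-4*(1 - 8))*sqrt(U) = (-4*(-7))*sqrt(U) = 28*sqrt(U))
(57 - 1*12) + 35*o(-1) = (57 - 1*12) + 35*(28*sqrt(-1)) = (57 - 12) + 35*(28*I) = 45 + 980*I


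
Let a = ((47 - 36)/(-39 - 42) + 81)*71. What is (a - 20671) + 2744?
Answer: -987037/81 ≈ -12186.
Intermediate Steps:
a = 465050/81 (a = (11/(-81) + 81)*71 = (11*(-1/81) + 81)*71 = (-11/81 + 81)*71 = (6550/81)*71 = 465050/81 ≈ 5741.4)
(a - 20671) + 2744 = (465050/81 - 20671) + 2744 = -1209301/81 + 2744 = -987037/81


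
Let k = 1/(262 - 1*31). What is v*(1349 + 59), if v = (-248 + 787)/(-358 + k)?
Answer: -175308672/82697 ≈ -2119.9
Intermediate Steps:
k = 1/231 (k = 1/(262 - 31) = 1/231 ≈ 0.0043290)
v = -124509/82697 (v = (-248 + 787)/(-358 + 1/231) = 539/(-82697/231) = 539*(-231/82697) = -124509/82697 ≈ -1.5056)
v*(1349 + 59) = -124509*(1349 + 59)/82697 = -124509/82697*1408 = -175308672/82697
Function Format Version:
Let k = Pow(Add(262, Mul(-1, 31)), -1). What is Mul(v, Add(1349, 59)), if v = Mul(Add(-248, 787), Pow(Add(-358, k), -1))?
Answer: Rational(-175308672, 82697) ≈ -2119.9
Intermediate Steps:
k = Rational(1, 231) (k = Pow(Add(262, -31), -1) = Pow(231, -1) = Rational(1, 231) ≈ 0.0043290)
v = Rational(-124509, 82697) (v = Mul(Add(-248, 787), Pow(Add(-358, Rational(1, 231)), -1)) = Mul(539, Pow(Rational(-82697, 231), -1)) = Mul(539, Rational(-231, 82697)) = Rational(-124509, 82697) ≈ -1.5056)
Mul(v, Add(1349, 59)) = Mul(Rational(-124509, 82697), Add(1349, 59)) = Mul(Rational(-124509, 82697), 1408) = Rational(-175308672, 82697)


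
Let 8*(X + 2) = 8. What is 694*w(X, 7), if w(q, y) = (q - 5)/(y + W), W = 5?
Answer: -347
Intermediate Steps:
X = -1 (X = -2 + (⅛)*8 = -2 + 1 = -1)
w(q, y) = (-5 + q)/(5 + y) (w(q, y) = (q - 5)/(y + 5) = (-5 + q)/(5 + y))
694*w(X, 7) = 694*((-5 - 1)/(5 + 7)) = 694*(-6/12) = 694*((1/12)*(-6)) = 694*(-½) = -347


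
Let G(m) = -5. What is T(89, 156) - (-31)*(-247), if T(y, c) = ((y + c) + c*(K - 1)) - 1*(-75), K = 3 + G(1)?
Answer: -7805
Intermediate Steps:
K = -2 (K = 3 - 5 = -2)
T(y, c) = 75 + y - 2*c (T(y, c) = ((y + c) + c*(-2 - 1)) - 1*(-75) = ((c + y) + c*(-3)) + 75 = ((c + y) - 3*c) + 75 = (y - 2*c) + 75 = 75 + y - 2*c)
T(89, 156) - (-31)*(-247) = (75 + 89 - 2*156) - (-31)*(-247) = (75 + 89 - 312) - 1*7657 = -148 - 7657 = -7805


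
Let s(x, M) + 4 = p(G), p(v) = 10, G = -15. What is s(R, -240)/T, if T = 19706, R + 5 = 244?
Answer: 3/9853 ≈ 0.00030448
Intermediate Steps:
R = 239 (R = -5 + 244 = 239)
s(x, M) = 6 (s(x, M) = -4 + 10 = 6)
s(R, -240)/T = 6/19706 = 6*(1/19706) = 3/9853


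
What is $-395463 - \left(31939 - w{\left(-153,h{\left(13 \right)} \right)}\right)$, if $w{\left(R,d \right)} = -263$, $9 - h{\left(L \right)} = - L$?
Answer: $-427665$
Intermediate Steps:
$h{\left(L \right)} = 9 + L$ ($h{\left(L \right)} = 9 - - L = 9 + L$)
$-395463 - \left(31939 - w{\left(-153,h{\left(13 \right)} \right)}\right) = -395463 - \left(31939 - -263\right) = -395463 - \left(31939 + 263\right) = -395463 - 32202 = -427665$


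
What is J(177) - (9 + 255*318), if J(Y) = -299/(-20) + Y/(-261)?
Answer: -141087427/1740 ≈ -81085.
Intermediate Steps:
J(Y) = 299/20 - Y/261 (J(Y) = -299*(-1/20) + Y*(-1/261) = 299/20 - Y/261)
J(177) - (9 + 255*318) = (299/20 - 1/261*177) - (9 + 255*318) = (299/20 - 59/87) - (9 + 81090) = 24833/1740 - 1*81099 = 24833/1740 - 81099 = -141087427/1740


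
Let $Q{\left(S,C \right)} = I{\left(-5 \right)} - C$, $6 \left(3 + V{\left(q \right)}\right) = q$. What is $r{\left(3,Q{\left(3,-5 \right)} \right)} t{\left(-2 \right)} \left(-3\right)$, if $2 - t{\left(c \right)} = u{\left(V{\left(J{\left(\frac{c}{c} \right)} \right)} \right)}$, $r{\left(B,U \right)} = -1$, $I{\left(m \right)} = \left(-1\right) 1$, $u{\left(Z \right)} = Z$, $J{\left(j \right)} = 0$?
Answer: $15$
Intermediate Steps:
$V{\left(q \right)} = -3 + \frac{q}{6}$
$I{\left(m \right)} = -1$
$Q{\left(S,C \right)} = -1 - C$
$t{\left(c \right)} = 5$ ($t{\left(c \right)} = 2 - \left(-3 + \frac{1}{6} \cdot 0\right) = 2 - \left(-3 + 0\right) = 2 - -3 = 2 + 3 = 5$)
$r{\left(3,Q{\left(3,-5 \right)} \right)} t{\left(-2 \right)} \left(-3\right) = \left(-1\right) 5 \left(-3\right) = \left(-5\right) \left(-3\right) = 15$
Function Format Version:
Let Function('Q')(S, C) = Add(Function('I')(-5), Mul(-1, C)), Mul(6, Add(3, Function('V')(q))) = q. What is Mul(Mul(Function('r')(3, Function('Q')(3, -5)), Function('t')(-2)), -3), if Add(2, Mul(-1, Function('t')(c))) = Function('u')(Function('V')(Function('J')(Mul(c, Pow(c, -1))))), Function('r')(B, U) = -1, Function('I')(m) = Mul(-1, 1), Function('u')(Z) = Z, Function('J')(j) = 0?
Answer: 15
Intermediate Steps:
Function('V')(q) = Add(-3, Mul(Rational(1, 6), q))
Function('I')(m) = -1
Function('Q')(S, C) = Add(-1, Mul(-1, C))
Function('t')(c) = 5 (Function('t')(c) = Add(2, Mul(-1, Add(-3, Mul(Rational(1, 6), 0)))) = Add(2, Mul(-1, Add(-3, 0))) = Add(2, Mul(-1, -3)) = Add(2, 3) = 5)
Mul(Mul(Function('r')(3, Function('Q')(3, -5)), Function('t')(-2)), -3) = Mul(Mul(-1, 5), -3) = Mul(-5, -3) = 15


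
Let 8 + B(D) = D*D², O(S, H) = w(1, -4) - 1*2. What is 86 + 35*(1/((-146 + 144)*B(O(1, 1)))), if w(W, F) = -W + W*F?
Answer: 60407/702 ≈ 86.050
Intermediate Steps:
w(W, F) = -W + F*W
O(S, H) = -7 (O(S, H) = 1*(-1 - 4) - 1*2 = 1*(-5) - 2 = -5 - 2 = -7)
B(D) = -8 + D³ (B(D) = -8 + D*D² = -8 + D³)
86 + 35*(1/((-146 + 144)*B(O(1, 1)))) = 86 + 35*(1/((-146 + 144)*(-8 + (-7)³))) = 86 + 35*(1/((-2)*(-8 - 343))) = 86 + 35*(-½/(-351)) = 86 + 35*(-½*(-1/351)) = 86 + 35*(1/702) = 86 + 35/702 = 60407/702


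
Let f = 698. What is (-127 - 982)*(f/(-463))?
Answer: 774082/463 ≈ 1671.9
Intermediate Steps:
(-127 - 982)*(f/(-463)) = (-127 - 982)*(698/(-463)) = -774082*(-1)/463 = -1109*(-698/463) = 774082/463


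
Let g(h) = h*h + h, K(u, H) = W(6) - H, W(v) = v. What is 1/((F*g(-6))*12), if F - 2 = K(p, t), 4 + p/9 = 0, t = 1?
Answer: 1/2520 ≈ 0.00039683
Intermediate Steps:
p = -36 (p = -36 + 9*0 = -36 + 0 = -36)
K(u, H) = 6 - H
g(h) = h + h**2 (g(h) = h**2 + h = h + h**2)
F = 7 (F = 2 + (6 - 1*1) = 2 + (6 - 1) = 2 + 5 = 7)
1/((F*g(-6))*12) = 1/((7*(-6*(1 - 6)))*12) = 1/((7*(-6*(-5)))*12) = 1/((7*30)*12) = 1/(210*12) = 1/2520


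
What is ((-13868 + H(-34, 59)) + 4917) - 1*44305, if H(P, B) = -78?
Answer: -53334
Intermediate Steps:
((-13868 + H(-34, 59)) + 4917) - 1*44305 = ((-13868 - 78) + 4917) - 1*44305 = (-13946 + 4917) - 44305 = -9029 - 44305 = -53334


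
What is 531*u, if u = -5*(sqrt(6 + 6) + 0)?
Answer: -5310*sqrt(3) ≈ -9197.2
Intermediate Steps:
u = -10*sqrt(3) (u = -5*(sqrt(12) + 0) = -5*(2*sqrt(3) + 0) = -10*sqrt(3) ≈ -17.320)
531*u = 531*(-10*sqrt(3)) = -5310*sqrt(3)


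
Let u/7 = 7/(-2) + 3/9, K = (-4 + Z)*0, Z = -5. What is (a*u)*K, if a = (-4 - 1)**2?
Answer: 0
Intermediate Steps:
K = 0 (K = (-4 - 5)*0 = -9*0 = 0)
a = 25 (a = (-5)**2 = 25)
u = -133/6 (u = 7*(7/(-2) + 3/9) = 7*(7*(-1/2) + 3*(1/9)) = 7*(-7/2 + 1/3) = 7*(-19/6) = -133/6 ≈ -22.167)
(a*u)*K = (25*(-133/6))*0 = -3325/6*0 = 0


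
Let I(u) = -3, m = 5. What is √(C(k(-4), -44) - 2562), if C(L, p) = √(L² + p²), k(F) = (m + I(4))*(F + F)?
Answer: √(-2562 + 4*√137) ≈ 50.152*I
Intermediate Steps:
k(F) = 4*F (k(F) = (5 - 3)*(F + F) = 2*(2*F) = 4*F)
√(C(k(-4), -44) - 2562) = √(√((4*(-4))² + (-44)²) - 2562) = √(√((-16)² + 1936) - 2562) = √(√(256 + 1936) - 2562) = √(√2192 - 2562) = √(4*√137 - 2562) = √(-2562 + 4*√137)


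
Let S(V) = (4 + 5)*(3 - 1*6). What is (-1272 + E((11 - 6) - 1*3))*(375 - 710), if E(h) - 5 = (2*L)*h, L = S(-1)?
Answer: 460625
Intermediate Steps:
S(V) = -27 (S(V) = 9*(3 - 6) = 9*(-3) = -27)
L = -27
E(h) = 5 - 54*h (E(h) = 5 + (2*(-27))*h = 5 - 54*h)
(-1272 + E((11 - 6) - 1*3))*(375 - 710) = (-1272 + (5 - 54*((11 - 6) - 1*3)))*(375 - 710) = (-1272 + (5 - 54*(5 - 3)))*(-335) = (-1272 + (5 - 54*2))*(-335) = (-1272 + (5 - 108))*(-335) = (-1272 - 103)*(-335) = -1375*(-335) = 460625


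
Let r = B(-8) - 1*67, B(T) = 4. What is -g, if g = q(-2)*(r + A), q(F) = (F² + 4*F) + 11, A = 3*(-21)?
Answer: 882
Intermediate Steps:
A = -63
r = -63 (r = 4 - 1*67 = 4 - 67 = -63)
q(F) = 11 + F² + 4*F
g = -882 (g = (11 + (-2)² + 4*(-2))*(-63 - 63) = (11 + 4 - 8)*(-126) = 7*(-126) = -882)
-g = -1*(-882) = 882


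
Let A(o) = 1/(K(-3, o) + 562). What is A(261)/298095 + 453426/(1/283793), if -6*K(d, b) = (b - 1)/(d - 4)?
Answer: 21794993309476297321/169374740 ≈ 1.2868e+11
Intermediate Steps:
K(d, b) = -(-1 + b)/(6*(-4 + d)) (K(d, b) = -(b - 1)/(6*(d - 4)) = -(-1 + b)/(6*(-4 + d)))
A(o) = 1/(23603/42 + o/42) (A(o) = 1/((1 - o)/(6*(-4 - 3)) + 562) = 1/((⅙)*(1 - o)/(-7) + 562) = 1/((⅙)*(-⅐)*(1 - o) + 562) = 1/((-1/42 + o/42) + 562) = 1/(23603/42 + o/42))
A(261)/298095 + 453426/(1/283793) = (42/(23603 + 261))/298095 + 453426/(1/283793) = (42/23864)*(1/298095) + 453426/(1/283793) = (42*(1/23864))*(1/298095) + 453426*283793 = (21/11932)*(1/298095) + 128679124818 = 1/169374740 + 128679124818 = 21794993309476297321/169374740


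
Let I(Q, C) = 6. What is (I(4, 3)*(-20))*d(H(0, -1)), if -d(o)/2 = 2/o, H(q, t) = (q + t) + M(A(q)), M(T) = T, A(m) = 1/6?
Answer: -576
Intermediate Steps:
A(m) = ⅙
H(q, t) = ⅙ + q + t (H(q, t) = (q + t) + ⅙ = ⅙ + q + t)
d(o) = -4/o
(I(4, 3)*(-20))*d(H(0, -1)) = (6*(-20))*(-4/(⅙ + 0 - 1)) = -(-480)/(-⅚) = -(-480)*(-6)/5 = -120*24/5 = -576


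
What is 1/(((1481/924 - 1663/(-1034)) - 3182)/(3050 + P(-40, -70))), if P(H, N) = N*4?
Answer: -120295560/138048443 ≈ -0.87140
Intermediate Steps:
P(H, N) = 4*N
1/(((1481/924 - 1663/(-1034)) - 3182)/(3050 + P(-40, -70))) = 1/(((1481/924 - 1663/(-1034)) - 3182)/(3050 + 4*(-70))) = 1/(((1481*(1/924) - 1663*(-1/1034)) - 3182)/(3050 - 280)) = 1/(((1481/924 + 1663/1034) - 3182)/2770) = 1/((139453/43428 - 3182)*(1/2770)) = 1/(-138048443/43428*1/2770) = 1/(-138048443/120295560) = -120295560/138048443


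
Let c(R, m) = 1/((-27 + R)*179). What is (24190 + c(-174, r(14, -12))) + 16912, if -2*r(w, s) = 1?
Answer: 1478808857/35979 ≈ 41102.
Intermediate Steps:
r(w, s) = -½ (r(w, s) = -½*1 = -½)
c(R, m) = 1/(179*(-27 + R)) (c(R, m) = (1/179)/(-27 + R) = 1/(179*(-27 + R)))
(24190 + c(-174, r(14, -12))) + 16912 = (24190 + 1/(179*(-27 - 174))) + 16912 = (24190 + (1/179)/(-201)) + 16912 = (24190 + (1/179)*(-1/201)) + 16912 = (24190 - 1/35979) + 16912 = 870332009/35979 + 16912 = 1478808857/35979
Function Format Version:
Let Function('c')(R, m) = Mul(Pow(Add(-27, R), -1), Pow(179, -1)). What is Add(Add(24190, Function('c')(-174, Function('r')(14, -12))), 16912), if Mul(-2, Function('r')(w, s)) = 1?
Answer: Rational(1478808857, 35979) ≈ 41102.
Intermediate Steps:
Function('r')(w, s) = Rational(-1, 2) (Function('r')(w, s) = Mul(Rational(-1, 2), 1) = Rational(-1, 2))
Function('c')(R, m) = Mul(Rational(1, 179), Pow(Add(-27, R), -1)) (Function('c')(R, m) = Mul(Pow(Add(-27, R), -1), Rational(1, 179)) = Mul(Rational(1, 179), Pow(Add(-27, R), -1)))
Add(Add(24190, Function('c')(-174, Function('r')(14, -12))), 16912) = Add(Add(24190, Mul(Rational(1, 179), Pow(Add(-27, -174), -1))), 16912) = Add(Add(24190, Mul(Rational(1, 179), Pow(-201, -1))), 16912) = Add(Add(24190, Mul(Rational(1, 179), Rational(-1, 201))), 16912) = Add(Add(24190, Rational(-1, 35979)), 16912) = Add(Rational(870332009, 35979), 16912) = Rational(1478808857, 35979)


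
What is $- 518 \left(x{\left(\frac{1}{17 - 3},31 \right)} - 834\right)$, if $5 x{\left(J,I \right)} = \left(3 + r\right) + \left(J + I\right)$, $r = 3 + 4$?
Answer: $427757$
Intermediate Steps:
$r = 7$
$x{\left(J,I \right)} = 2 + \frac{I}{5} + \frac{J}{5}$ ($x{\left(J,I \right)} = \frac{\left(3 + 7\right) + \left(J + I\right)}{5} = \frac{10 + \left(I + J\right)}{5} = \frac{10 + I + J}{5} = 2 + \frac{I}{5} + \frac{J}{5}$)
$- 518 \left(x{\left(\frac{1}{17 - 3},31 \right)} - 834\right) = - 518 \left(\left(2 + \frac{1}{5} \cdot 31 + \frac{1}{5 \left(17 - 3\right)}\right) - 834\right) = - 518 \left(\left(2 + \frac{31}{5} + \frac{1}{5 \cdot 14}\right) - 834\right) = - 518 \left(\left(2 + \frac{31}{5} + \frac{1}{5} \cdot \frac{1}{14}\right) - 834\right) = - 518 \left(\left(2 + \frac{31}{5} + \frac{1}{70}\right) - 834\right) = - 518 \left(\frac{115}{14} - 834\right) = \left(-518\right) \left(- \frac{11561}{14}\right) = 427757$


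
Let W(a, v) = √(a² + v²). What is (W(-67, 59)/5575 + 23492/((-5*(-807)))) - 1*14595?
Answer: -58867333/4035 + √7970/5575 ≈ -14589.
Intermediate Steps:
(W(-67, 59)/5575 + 23492/((-5*(-807)))) - 1*14595 = (√((-67)² + 59²)/5575 + 23492/((-5*(-807)))) - 1*14595 = (√(4489 + 3481)*(1/5575) + 23492/4035) - 14595 = (√7970*(1/5575) + 23492*(1/4035)) - 14595 = (√7970/5575 + 23492/4035) - 14595 = (23492/4035 + √7970/5575) - 14595 = -58867333/4035 + √7970/5575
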